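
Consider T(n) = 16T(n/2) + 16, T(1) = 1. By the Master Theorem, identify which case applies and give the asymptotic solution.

a=16, b=2, f(n)=16.
log_2(16) = 4 > 0.
Since f(n) = O(n^0) is polynomially smaller than n^4, Case 1 applies.
T(n) = Theta(n^4).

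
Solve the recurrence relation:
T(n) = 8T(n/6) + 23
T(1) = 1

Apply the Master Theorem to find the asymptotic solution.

a=8, b=6, f(n)=23. log_6(8) = 1.161. Case 1 of Master Theorem: T(n) = O(n^1.161).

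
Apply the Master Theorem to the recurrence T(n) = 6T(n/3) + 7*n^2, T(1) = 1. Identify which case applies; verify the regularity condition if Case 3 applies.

a=6, b=3, f(n)=7*n^2.
log_3(6) = 1.631 < 2.
f(n) = Omega(n^(1.631+epsilon)) for some epsilon > 0, so Case 3 is the candidate.
Regularity: a*f(n/b) = 6*7*(n/3)^2 = (6/9)*7*n^2 <= c*f(n) with c = 6/9 < 1. Satisfied.
Case 3: T(n) = Theta(n^2).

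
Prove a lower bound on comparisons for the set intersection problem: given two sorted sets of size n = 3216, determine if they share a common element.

For two sorted arrays of size n = 3216, any correct algorithm must examine Omega(n) elements. If fewer are examined, an adversary places a common element in an unexamined gap. A merge-based scan achieves O(n), so the bound is tight.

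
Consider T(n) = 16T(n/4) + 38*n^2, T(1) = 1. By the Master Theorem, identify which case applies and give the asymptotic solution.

a=16, b=4, f(n)=38*n^2.
log_4(16) = 2, so n^(log_b(a)) = n^2.
f(n) = Theta(n^2), so Case 2 applies.
T(n) = Theta(n^2 log n).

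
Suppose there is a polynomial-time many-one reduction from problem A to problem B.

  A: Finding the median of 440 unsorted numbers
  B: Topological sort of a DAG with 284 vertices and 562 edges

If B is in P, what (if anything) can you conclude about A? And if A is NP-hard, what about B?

A poly-time reduction A <=_p B means any A-instance can be transformed to a B-instance in poly time.
If B is in P: compose the reduction with B's poly-time algorithm to solve A in poly time, so A is in P.
If A is NP-hard: every NP problem reduces to A, which reduces to B; composing reductions, every NP problem reduces to B, so B is NP-hard.
(Here in fact A is P and B is P.)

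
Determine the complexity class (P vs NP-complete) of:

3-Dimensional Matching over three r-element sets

This problem is NP-complete: one of Karp's 21 NP-complete problems.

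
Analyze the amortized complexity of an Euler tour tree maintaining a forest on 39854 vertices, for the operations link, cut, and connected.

An Euler tour tree stores each tree's Euler tour as a balanced BST keyed by tour position. On 39854 vertices: link concatenates two tours via O(1) splits/joins of size <= 2*39854 (O(log n)); cut splits the tour at the two occurrences of the edge (O(log n)); connected compares BST roots (O(log n) to find the root). All O(log n) amortized.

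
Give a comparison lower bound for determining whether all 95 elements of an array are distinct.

In the algebraic decision-tree model, the YES region for element distinctness on 95 elements has 95! connected components (one per ordering). Ben-Or's theorem then gives a lower bound of Omega(log(n!)) = Omega(n log n).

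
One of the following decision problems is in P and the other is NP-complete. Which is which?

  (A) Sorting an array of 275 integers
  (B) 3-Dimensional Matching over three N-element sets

(A) is P: merge sort runs in O(n log n).
(B) is NP-complete: one of Karp's 21 NP-complete problems.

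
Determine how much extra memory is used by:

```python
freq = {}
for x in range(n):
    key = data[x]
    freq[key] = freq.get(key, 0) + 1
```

Space complexity: O(n).
Auxiliary storage grows linearly with the input size n in the worst case.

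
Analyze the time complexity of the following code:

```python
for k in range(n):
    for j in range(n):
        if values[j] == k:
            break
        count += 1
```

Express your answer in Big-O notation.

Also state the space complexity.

Time complexity: O(n^2).
Space complexity: O(1).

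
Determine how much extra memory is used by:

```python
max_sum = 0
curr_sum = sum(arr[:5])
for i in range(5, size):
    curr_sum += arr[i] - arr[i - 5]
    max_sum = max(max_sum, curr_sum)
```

Space complexity: O(1).
Only a constant amount of auxiliary storage is used; nothing grows with n.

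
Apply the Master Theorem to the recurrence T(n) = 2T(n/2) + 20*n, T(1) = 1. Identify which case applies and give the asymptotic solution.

a=2, b=2, f(n)=20*n.
log_2(2) = 1, so n^(log_b(a)) = n.
f(n) = Theta(n), so Case 2 applies.
T(n) = Theta(n log n).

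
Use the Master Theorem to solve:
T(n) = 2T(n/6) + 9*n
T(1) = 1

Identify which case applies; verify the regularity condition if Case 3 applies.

a=2, b=6, f(n)=9*n.
log_6(2) = 0.3869 < 1.
f(n) = Omega(n^(0.3869+epsilon)) for some epsilon > 0, so Case 3 is the candidate.
Regularity: a*f(n/b) = 2*9*(n/6)^1 = (2/6)*9*n^1 <= c*f(n) with c = 2/6 < 1. Satisfied.
Case 3: T(n) = Theta(n).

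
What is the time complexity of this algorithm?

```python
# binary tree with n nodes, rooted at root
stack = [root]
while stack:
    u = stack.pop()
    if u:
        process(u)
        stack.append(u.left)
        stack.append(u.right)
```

Time complexity: O(n).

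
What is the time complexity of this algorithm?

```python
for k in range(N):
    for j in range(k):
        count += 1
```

Time complexity: O(n^2).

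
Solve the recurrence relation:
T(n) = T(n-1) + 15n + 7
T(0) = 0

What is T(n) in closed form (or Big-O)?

Dominant term in sum is 15*sum(i, i=1..n) = 15*n*(n+1)/2 = O(n^2).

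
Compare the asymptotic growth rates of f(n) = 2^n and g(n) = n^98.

f(n) = 2^n grows faster: any exponential with base > 1 dominates every polynomial.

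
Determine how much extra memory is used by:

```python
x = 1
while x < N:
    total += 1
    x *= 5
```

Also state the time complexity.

Space complexity: O(1).
Only a constant amount of auxiliary storage is used; nothing grows with n.
Time complexity: O(log n).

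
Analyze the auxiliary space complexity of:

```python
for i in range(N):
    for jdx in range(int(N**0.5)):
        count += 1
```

Space complexity: O(1).
Only a constant amount of auxiliary storage is used; nothing grows with n.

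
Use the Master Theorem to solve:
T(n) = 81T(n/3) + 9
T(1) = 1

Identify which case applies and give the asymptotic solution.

a=81, b=3, f(n)=9.
log_3(81) = 4 > 0.
Since f(n) = O(n^0) is polynomially smaller than n^4, Case 1 applies.
T(n) = Theta(n^4).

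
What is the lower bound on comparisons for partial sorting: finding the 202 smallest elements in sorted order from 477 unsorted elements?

Finding 202 smallest of 477 in sorted order: Omega(477) to identify the 202 smallest, plus Omega(202 log 202) to sort them. Total: Omega(n + k log k).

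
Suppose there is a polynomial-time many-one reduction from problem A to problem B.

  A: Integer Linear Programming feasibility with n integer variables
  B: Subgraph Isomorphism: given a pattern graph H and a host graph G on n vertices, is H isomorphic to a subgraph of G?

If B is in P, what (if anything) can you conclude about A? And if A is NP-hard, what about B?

A poly-time reduction A <=_p B means any A-instance can be transformed to a B-instance in poly time.
If B is in P: compose the reduction with B's poly-time algorithm to solve A in poly time, so A is in P.
If A is NP-hard: every NP problem reduces to A, which reduces to B; composing reductions, every NP problem reduces to B, so B is NP-hard.
(Here in fact A is NP-complete and B is NP-complete.)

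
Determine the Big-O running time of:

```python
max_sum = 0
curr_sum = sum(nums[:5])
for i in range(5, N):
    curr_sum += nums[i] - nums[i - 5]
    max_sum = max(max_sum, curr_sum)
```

Time complexity: O(n).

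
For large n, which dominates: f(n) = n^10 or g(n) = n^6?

f(n) = n^10 grows faster: n^10/n^6 = n^4 -> infinity.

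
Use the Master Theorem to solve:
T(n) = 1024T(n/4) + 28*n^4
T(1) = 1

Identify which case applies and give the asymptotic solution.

a=1024, b=4, f(n)=28*n^4.
log_4(1024) = 5 > 4.
Since f(n) = O(n^4) is polynomially smaller than n^5, Case 1 applies.
T(n) = Theta(n^5).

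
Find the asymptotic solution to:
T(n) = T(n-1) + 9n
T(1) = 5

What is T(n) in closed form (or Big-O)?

Unrolling: T(n) = 5 + 9*(2 + 3 + ... + n) = 5 + 9*(n(n+1)/2 - 1) = O(n^2).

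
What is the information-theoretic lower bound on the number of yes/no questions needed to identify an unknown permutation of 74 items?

There are 74! = 330788544151938641225953028221253782145683251820934971170611926835411235700971565459250872320000000000000000 permutations. Each yes/no question gives at most 1 bit, so at least ceil(log_2(330788544151938641225953028221253782145683251820934971170611926835411235700971565459250872320000000000000000)) = 358 questions are needed.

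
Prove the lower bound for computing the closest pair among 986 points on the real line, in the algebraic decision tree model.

Reduction from element distinctness: given 986 reals, the closest-pair distance is 0 iff two are equal. Element distinctness has an Omega(n log n) lower bound in the algebraic decision tree model (Ben-Or). Therefore closest pair on a line also requires Omega(n log n). Sorting then a linear scan achieves this.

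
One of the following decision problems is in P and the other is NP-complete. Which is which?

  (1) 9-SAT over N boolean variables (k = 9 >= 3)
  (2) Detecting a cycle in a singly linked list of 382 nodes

(1) is NP-complete: 3-SAT is NP-complete (Cook-Levin); k-SAT for k>=3 reduces from 3-SAT.
(2) is P: Floyd's tortoise-and-hare runs in O(n) time, O(1) space.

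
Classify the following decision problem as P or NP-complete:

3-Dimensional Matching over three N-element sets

This problem is NP-complete: one of Karp's 21 NP-complete problems.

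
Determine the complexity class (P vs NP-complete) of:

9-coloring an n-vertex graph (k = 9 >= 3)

This problem is NP-complete: graph k-coloring for k>=3 is NP-complete by reduction from 3-SAT.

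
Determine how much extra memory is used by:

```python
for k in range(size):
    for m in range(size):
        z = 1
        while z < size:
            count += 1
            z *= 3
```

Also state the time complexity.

Space complexity: O(1).
Only a constant amount of auxiliary storage is used; nothing grows with n.
Time complexity: O(n^2 log n).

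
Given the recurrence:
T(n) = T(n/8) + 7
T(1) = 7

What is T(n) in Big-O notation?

Each step divides n by 8 and adds 7. After log_8(n) steps, T(n) = O(log n).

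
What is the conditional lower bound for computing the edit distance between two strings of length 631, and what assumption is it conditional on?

Under SETH (the Strong Exponential Time Hypothesis), edit distance on length-631 strings cannot be computed in O(n^(2-epsilon)) time for any epsilon > 0 (Backurs-Indyk). The reduction is from CNF-SAT via the orthogonal vectors problem.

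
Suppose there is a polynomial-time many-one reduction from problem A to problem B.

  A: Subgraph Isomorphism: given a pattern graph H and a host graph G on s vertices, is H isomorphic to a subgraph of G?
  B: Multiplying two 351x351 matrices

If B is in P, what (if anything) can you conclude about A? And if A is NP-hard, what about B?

A poly-time reduction A <=_p B means any A-instance can be transformed to a B-instance in poly time.
If B is in P: compose the reduction with B's poly-time algorithm to solve A in poly time, so A is in P.
If A is NP-hard: every NP problem reduces to A, which reduces to B; composing reductions, every NP problem reduces to B, so B is NP-hard.
(Here in fact A is NP-complete and B is in P, so no such reduction is known -- its existence would imply P = NP; the analysis concerns only what the assumed reduction would or would not let you conclude.)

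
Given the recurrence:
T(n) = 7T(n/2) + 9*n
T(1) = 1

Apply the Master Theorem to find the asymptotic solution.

a=7, b=2, f(n)=9*n. log_2(7) = 2.807. Case 1 of Master Theorem: T(n) = O(n^2.807).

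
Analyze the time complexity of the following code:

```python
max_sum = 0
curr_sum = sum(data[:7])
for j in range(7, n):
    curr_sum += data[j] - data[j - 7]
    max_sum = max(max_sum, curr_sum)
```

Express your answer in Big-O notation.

Time complexity: O(n).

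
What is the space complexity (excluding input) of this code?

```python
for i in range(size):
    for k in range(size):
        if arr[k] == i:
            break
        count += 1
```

Space complexity: O(1).
Only a constant amount of auxiliary storage is used; nothing grows with n.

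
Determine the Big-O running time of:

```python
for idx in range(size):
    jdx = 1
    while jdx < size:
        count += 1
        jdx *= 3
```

Time complexity: O(n log n).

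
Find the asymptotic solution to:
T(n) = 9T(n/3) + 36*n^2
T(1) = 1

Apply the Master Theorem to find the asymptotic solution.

a=9, b=3, f(n)=36*n^2. log_3(9) = 2. Case 2: T(n) = O(n^2 log n).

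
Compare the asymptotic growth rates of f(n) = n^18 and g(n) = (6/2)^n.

g(n) = (6/2)^n grows faster: (6/2)^n is exponential with base 6/2 > 1, dominating every polynomial.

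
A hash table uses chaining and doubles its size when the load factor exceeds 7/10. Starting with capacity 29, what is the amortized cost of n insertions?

Rehashing occurs when load exceeds 7/10. Total rehash cost is geometric series summing to O(n). Each insertion itself is O(1). Amortized: O(1).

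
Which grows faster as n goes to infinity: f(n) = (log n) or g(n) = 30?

f(n) = (log n) grows faster: any unbounded function dominates a constant.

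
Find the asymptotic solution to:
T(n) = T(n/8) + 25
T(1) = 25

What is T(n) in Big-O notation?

Each step divides n by 8 and adds 25. After log_8(n) steps, T(n) = O(log n).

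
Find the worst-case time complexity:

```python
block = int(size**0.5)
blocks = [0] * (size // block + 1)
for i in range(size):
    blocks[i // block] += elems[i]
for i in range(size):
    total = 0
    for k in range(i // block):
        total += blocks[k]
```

Time complexity: O(n * sqrt(n)).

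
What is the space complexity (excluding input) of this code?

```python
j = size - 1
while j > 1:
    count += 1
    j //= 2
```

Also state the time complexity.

Space complexity: O(1).
Only a constant amount of auxiliary storage is used; nothing grows with n.
Time complexity: O(log n).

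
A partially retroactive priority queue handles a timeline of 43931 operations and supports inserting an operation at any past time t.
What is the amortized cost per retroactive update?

Partially retroactive priority queues (Demaine-Iacono-Langerman) allow updates at past times with queries only at the present. With a balanced BST over the m = 43931 timeline events tracking bridges, each retroactive insert or delete is O(log m) amortized.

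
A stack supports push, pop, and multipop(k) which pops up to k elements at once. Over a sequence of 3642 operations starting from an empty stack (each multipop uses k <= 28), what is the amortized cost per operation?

Each element is pushed exactly once and popped at most once (whether by pop or as part of a multipop). So the total number of individual pops over the whole sequence is at most the number of pushes, which is at most 3642. Total work <= 2 * 3642, hence O(1) amortized per operation.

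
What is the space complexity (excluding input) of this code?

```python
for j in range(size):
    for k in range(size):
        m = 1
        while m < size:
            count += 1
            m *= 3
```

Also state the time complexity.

Space complexity: O(1).
Only a constant amount of auxiliary storage is used; nothing grows with n.
Time complexity: O(n^2 log n).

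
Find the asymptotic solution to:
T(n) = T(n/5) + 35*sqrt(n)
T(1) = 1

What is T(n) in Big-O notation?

Each level contributes sqrt(n/5^k). Geometric series with ratio 1/sqrt(5) < 1 sums to O(sqrt(n)).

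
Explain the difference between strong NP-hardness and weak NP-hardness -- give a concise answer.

A problem is strongly NP-hard if it remains NP-hard even when all numbers in the input are bounded by a polynomial in the input length. A weakly NP-hard problem admits a pseudopolynomial algorithm. Subset Sum is weakly NP-hard (has O(nW) DP). 3-SAT is strongly NP-hard (no numeric parameters).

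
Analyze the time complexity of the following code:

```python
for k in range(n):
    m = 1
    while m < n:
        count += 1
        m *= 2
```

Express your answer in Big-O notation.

Time complexity: O(n log n).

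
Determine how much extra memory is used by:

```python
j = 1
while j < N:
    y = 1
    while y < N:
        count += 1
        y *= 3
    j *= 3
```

Space complexity: O(1).
Only a constant amount of auxiliary storage is used; nothing grows with n.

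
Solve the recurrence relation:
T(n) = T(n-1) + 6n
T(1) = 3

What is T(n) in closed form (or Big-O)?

Unrolling: T(n) = 3 + 6*(2 + 3 + ... + n) = 3 + 6*(n(n+1)/2 - 1) = O(n^2).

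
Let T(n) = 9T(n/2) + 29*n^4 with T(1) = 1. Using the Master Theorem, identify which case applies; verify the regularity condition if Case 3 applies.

a=9, b=2, f(n)=29*n^4.
log_2(9) = 3.17 < 4.
f(n) = Omega(n^(3.17+epsilon)) for some epsilon > 0, so Case 3 is the candidate.
Regularity: a*f(n/b) = 9*29*(n/2)^4 = (9/16)*29*n^4 <= c*f(n) with c = 9/16 < 1. Satisfied.
Case 3: T(n) = Theta(n^4).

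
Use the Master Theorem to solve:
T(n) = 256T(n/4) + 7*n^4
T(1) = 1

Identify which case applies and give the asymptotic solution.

a=256, b=4, f(n)=7*n^4.
log_4(256) = 4, so n^(log_b(a)) = n^4.
f(n) = Theta(n^4), so Case 2 applies.
T(n) = Theta(n^4 log n).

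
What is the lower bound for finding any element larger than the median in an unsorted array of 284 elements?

To find an element larger than the median of 284 elements, we must see Omega(n) elements. Without seeing enough elements, an adversary can make any unseen element the median.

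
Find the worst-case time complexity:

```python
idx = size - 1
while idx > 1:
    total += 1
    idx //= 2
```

Time complexity: O(log n).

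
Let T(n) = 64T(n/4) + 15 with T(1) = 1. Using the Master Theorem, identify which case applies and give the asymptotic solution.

a=64, b=4, f(n)=15.
log_4(64) = 3 > 0.
Since f(n) = O(n^0) is polynomially smaller than n^3, Case 1 applies.
T(n) = Theta(n^3).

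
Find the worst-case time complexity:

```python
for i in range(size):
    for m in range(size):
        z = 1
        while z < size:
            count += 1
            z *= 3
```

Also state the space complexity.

Time complexity: O(n^2 log n).
Space complexity: O(1).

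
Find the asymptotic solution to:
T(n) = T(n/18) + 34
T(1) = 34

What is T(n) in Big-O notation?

Each step divides n by 18 and adds 34. After log_18(n) steps, T(n) = O(log n).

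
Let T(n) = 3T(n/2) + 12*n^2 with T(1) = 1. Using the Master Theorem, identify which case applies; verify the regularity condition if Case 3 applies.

a=3, b=2, f(n)=12*n^2.
log_2(3) = 1.585 < 2.
f(n) = Omega(n^(1.585+epsilon)) for some epsilon > 0, so Case 3 is the candidate.
Regularity: a*f(n/b) = 3*12*(n/2)^2 = (3/4)*12*n^2 <= c*f(n) with c = 3/4 < 1. Satisfied.
Case 3: T(n) = Theta(n^2).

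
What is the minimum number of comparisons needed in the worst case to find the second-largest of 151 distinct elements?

Lower bound: finding the max needs 151-1 comparisons. By the adversary weight-doubling argument, the max must personally win >= ceil(log_2(151)) = 8 comparisons; the 2nd-largest is among those 8 losers, needing 8-1 more comparisons. Total >= 151-1 + 8-1 = 157. A balanced knockout tournament achieves this.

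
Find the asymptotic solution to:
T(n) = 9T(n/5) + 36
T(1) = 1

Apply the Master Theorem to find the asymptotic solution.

a=9, b=5, f(n)=36. log_5(9) = 1.365. Case 1 of Master Theorem: T(n) = O(n^1.365).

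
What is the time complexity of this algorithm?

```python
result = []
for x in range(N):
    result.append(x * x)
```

Time complexity: O(n).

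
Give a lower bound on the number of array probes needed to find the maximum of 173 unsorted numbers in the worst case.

Adversary: any unprobed cell could hold a value larger than everything seen so far. If fewer than 173 cells are probed, the adversary places the max in an unprobed cell. So all 173 cells must be examined; together with 173-1 comparisons this is tight.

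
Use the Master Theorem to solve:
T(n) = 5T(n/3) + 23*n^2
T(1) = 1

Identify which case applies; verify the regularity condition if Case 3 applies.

a=5, b=3, f(n)=23*n^2.
log_3(5) = 1.465 < 2.
f(n) = Omega(n^(1.465+epsilon)) for some epsilon > 0, so Case 3 is the candidate.
Regularity: a*f(n/b) = 5*23*(n/3)^2 = (5/9)*23*n^2 <= c*f(n) with c = 5/9 < 1. Satisfied.
Case 3: T(n) = Theta(n^2).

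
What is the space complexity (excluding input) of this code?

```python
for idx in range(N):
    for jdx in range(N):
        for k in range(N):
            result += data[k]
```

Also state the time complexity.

Space complexity: O(1).
Only a constant amount of auxiliary storage is used; nothing grows with n.
Time complexity: O(n^3).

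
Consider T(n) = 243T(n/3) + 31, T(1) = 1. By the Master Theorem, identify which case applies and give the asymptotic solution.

a=243, b=3, f(n)=31.
log_3(243) = 5 > 0.
Since f(n) = O(n^0) is polynomially smaller than n^5, Case 1 applies.
T(n) = Theta(n^5).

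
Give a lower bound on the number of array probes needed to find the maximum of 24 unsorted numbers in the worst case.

Adversary: any unprobed cell could hold a value larger than everything seen so far. If fewer than 24 cells are probed, the adversary places the max in an unprobed cell. So all 24 cells must be examined; together with 24-1 comparisons this is tight.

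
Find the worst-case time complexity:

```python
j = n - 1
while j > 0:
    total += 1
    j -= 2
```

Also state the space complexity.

Time complexity: O(n).
Space complexity: O(1).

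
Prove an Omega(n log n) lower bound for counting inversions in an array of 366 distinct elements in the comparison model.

Decision-tree argument: at any leaf, the comparisons made (with transitivity) must totally order all 366 elements -- otherwise some pair (i,j) is unordered, and an adversary can present two inputs agreeing on every comparison made but with that pair flipped, changing the inversion count by 1, so the leaf's output is wrong on one of them. Hence the tree has >= 366! leaves and height >= log_2(366!) = Omega(n log n). Modified merge sort achieves O(n log n).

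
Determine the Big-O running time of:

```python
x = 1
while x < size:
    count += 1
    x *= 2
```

Time complexity: O(log n).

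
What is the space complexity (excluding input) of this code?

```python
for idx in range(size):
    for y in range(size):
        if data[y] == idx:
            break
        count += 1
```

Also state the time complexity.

Space complexity: O(1).
Only a constant amount of auxiliary storage is used; nothing grows with n.
Time complexity: O(n^2).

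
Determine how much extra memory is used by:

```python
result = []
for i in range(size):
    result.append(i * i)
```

Space complexity: O(n).
Auxiliary storage grows linearly with the input size n in the worst case.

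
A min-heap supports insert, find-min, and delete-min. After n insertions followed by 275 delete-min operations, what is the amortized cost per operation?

Insert takes O(log n) worst case. Delete-min takes O(log n). Over a sequence of n inserts and 275 delete-mins, total cost is O((n + 275) log n). Amortized per operation: O(log n).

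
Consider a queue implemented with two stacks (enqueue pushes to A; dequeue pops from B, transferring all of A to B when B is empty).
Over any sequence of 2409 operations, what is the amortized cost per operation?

Each element is pushed to A once, popped once, pushed to B once, and popped once: 4 unit operations over its lifetime. Over 2409 operations the total work is O(2409). Amortized O(1) per enqueue/dequeue.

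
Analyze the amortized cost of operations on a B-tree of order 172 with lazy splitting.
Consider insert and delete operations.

In a B-tree of order 172, a node splits when it has 172 keys. With lazy splitting, we use potential Phi = number of full nodes + number of near-empty nodes. Each split costs O(1) but reduces potential. Between splits, at least 86 insertions must occur in that node. Amortized structural cost is O(1) per operation, plus O(log_172 n) traversal.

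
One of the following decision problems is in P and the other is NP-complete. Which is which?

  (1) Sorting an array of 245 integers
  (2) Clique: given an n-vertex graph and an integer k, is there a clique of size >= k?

(1) is P: merge sort runs in O(n log n).
(2) is NP-complete: complement of Independent Set / Vertex Cover (with k part of the input).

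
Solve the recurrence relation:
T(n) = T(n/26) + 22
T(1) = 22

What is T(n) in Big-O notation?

Each step divides n by 26 and adds 22. After log_26(n) steps, T(n) = O(log n).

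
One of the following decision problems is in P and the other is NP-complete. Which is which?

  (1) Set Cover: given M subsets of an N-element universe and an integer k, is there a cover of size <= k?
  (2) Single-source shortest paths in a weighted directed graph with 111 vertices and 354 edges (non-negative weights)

(1) is NP-complete: one of Karp's 21 NP-complete problems (with k part of the input).
(2) is P: Dijkstra's algorithm runs in O((V+E) log V).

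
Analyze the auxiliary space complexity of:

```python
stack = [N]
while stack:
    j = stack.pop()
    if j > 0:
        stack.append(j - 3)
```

Space complexity: O(1).
Only a constant amount of auxiliary storage is used; nothing grows with n.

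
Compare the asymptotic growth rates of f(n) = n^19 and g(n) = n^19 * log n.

g(n) = n^19 * log n grows faster: extra log n factor -> infinity.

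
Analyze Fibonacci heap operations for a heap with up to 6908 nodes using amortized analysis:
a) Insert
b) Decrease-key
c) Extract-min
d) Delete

Fibonacci heaps use lazy consolidation. Potential function Phi = t + 2m (t = number of trees, m = marked nodes).
- Insert: O(1) actual, Delta Phi = +1 (one new tree) => O(1) amortized.
- Decrease-key: with c cascading cuts, actual cost is O(c); Delta Phi <= c - 2(c-1) + 2 = 4 - c (c new trees; >= c-1 marks cleared; <= 1 new mark). Amortized O(c) + (4 - c) = O(1).
- Extract-min: O(D(n) + t) actual; consolidation drops t to <= D(n)+1, so Delta Phi pays for the t term. D(n) = O(log n) for n = 6908 => O(log n) amortized.
- Delete: decrease-key to -inf then extract-min = O(log n).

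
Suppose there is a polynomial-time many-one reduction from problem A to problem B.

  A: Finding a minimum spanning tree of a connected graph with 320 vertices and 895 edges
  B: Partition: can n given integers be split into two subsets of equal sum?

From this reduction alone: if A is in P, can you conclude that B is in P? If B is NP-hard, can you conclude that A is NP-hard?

A poly-time reduction A <=_p B transfers tractability DOWN (B easy => A easy) and hardness UP (A hard => B hard), not the reverse.
From A in P, the reduction alone does NOT give B in P: any problem in P trivially reduces to SAT, yet SAT is not known to be in P.
From B NP-hard, the reduction alone does NOT give A NP-hard: again, easy problems reduce to hard ones.
(Here in fact A is P and B is NP-complete.)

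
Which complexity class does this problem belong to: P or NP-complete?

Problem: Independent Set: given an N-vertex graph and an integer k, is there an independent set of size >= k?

This problem is NP-complete: complement of Clique (with k part of the input).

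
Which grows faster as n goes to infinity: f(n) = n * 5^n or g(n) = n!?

g(n) = n! grows faster: by Stirling n! ~ (n/e)^n sqrt(2*pi*n); (n/e)^n eventually dominates n * 5^n.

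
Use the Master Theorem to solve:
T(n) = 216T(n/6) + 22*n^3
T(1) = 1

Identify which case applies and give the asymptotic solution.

a=216, b=6, f(n)=22*n^3.
log_6(216) = 3, so n^(log_b(a)) = n^3.
f(n) = Theta(n^3), so Case 2 applies.
T(n) = Theta(n^3 log n).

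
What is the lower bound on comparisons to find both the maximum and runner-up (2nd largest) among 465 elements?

Lower bound: finding the max needs 465-1 comparisons. By an adversary weight-doubling argument, the maximum element must personally win at least ceil(log_2(465)) = 9 comparisons in any correct algorithm. The 2nd largest is among those 9 direct losers, and distinguishing it requires 9-1 more comparisons. Total >= 465-1 + 9-1 = 472. A balanced tournament achieves this bound exactly.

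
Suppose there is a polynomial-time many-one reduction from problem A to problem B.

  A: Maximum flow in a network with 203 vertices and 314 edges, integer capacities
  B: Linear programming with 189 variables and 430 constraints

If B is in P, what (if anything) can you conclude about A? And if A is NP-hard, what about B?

A poly-time reduction A <=_p B means any A-instance can be transformed to a B-instance in poly time.
If B is in P: compose the reduction with B's poly-time algorithm to solve A in poly time, so A is in P.
If A is NP-hard: every NP problem reduces to A, which reduces to B; composing reductions, every NP problem reduces to B, so B is NP-hard.
(Here in fact A is P and B is P.)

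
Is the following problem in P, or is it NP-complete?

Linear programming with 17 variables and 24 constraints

This problem is in P: the ellipsoid and interior-point methods run in polynomial time.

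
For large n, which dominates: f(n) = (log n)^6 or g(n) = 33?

f(n) = (log n)^6 grows faster: any unbounded function dominates a constant.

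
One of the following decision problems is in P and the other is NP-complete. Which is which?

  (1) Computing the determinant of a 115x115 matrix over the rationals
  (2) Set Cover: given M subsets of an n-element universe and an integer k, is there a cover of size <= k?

(1) is P: Gaussian elimination runs in O(n^3).
(2) is NP-complete: one of Karp's 21 NP-complete problems (with k part of the input).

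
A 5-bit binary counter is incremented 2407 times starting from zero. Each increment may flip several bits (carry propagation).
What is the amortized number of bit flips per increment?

Bit i flips on every 2^i-th increment, so over 2407 increments bit i flips floor(2407/2^i) times. Summing over i: total flips < 2 * 2407. Amortized: < 2 = O(1) per increment.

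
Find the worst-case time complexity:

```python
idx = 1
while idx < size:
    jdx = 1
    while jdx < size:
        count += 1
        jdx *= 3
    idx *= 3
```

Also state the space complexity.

Time complexity: O(log^2 n).
Space complexity: O(1).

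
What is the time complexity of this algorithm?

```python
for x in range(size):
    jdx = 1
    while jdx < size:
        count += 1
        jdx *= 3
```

Time complexity: O(n log n).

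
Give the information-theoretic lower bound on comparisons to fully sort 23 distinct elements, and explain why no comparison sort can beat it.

A comparison sort is a binary decision tree whose leaves are the 23! = 25852016738884976640000 possible output permutations. A binary tree with L leaves has height >= ceil(log_2(L)). So any comparison sort needs >= ceil(log_2(23!)) = 75 comparisons in the worst case.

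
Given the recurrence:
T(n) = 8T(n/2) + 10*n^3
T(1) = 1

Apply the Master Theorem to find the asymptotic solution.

a=8, b=2, f(n)=10*n^3. log_2(8) = 3. Case 2: T(n) = O(n^3 log n).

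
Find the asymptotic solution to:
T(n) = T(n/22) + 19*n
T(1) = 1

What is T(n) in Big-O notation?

Geometric series: 19*n*(1 + 1/22 + 1/22^2 + ...) = O(n). T(n) = O(n).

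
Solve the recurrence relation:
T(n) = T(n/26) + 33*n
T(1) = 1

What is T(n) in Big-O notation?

Geometric series: 33*n*(1 + 1/26 + 1/26^2 + ...) = O(n). T(n) = O(n).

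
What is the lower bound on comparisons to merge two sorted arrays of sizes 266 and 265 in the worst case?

Adversary: with |266 - 265| <= 1 the inputs can be fully interleaved so that every adjacent pair in the merged output comes from different arrays. Then each of the 530 adjacent pairs must be directly compared, or the algorithm cannot determine their relative order. Standard merge meets this bound.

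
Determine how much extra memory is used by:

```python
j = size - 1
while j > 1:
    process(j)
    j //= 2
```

Space complexity: O(1).
Only a constant amount of auxiliary storage is used; nothing grows with n.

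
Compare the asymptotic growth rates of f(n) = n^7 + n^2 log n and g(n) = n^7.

f(n) = n^7 + n^2 log n and g(n) = n^7 are Theta of each other: the lower-order n^2 log n term is o(n^7); both are Theta(n^7).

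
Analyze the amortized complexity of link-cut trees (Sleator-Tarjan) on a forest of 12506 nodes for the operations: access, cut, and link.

Link-cut trees represent the forest using splay trees over preferred paths. With potential Phi = sum over nodes of log(size of virtual subtree), each access on 12506 nodes is O(log 12506) = O(log n) amortized by the splay-tree access lemma. Cut and link are O(1) plus one access.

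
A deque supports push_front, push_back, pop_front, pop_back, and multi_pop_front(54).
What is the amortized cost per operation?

Assign 2 credits to each push operation. A pop uses 1 saved credit. multi_pop_front(54) uses up to 54 saved credits from previous pushes. Credits never go negative. Amortized cost is O(1).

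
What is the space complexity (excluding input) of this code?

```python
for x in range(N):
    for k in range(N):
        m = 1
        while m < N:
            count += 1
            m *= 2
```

Space complexity: O(1).
Only a constant amount of auxiliary storage is used; nothing grows with n.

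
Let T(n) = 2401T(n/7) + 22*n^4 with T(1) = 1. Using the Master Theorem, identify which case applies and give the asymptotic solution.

a=2401, b=7, f(n)=22*n^4.
log_7(2401) = 4, so n^(log_b(a)) = n^4.
f(n) = Theta(n^4), so Case 2 applies.
T(n) = Theta(n^4 log n).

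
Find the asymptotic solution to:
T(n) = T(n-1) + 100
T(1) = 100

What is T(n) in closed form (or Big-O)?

Unrolling: T(n) = T(n-1) + 100 = T(n-2) + 2*100 = ... = T(1) + (n-1)*100 = 100 + (n-1)*100 = 100n.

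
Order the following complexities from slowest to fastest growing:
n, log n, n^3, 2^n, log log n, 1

Ordered by growth rate: 1 < log log n < log n < n < n^3 < 2^n.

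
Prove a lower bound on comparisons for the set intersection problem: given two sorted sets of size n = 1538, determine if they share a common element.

For two sorted arrays of size n = 1538, any correct algorithm must examine Omega(n) elements. If fewer are examined, an adversary places a common element in an unexamined gap. A merge-based scan achieves O(n), so the bound is tight.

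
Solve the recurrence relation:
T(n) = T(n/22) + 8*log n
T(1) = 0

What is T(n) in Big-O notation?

Each of the log_22(n) levels adds O(log n). T(n) = O(log^2 n).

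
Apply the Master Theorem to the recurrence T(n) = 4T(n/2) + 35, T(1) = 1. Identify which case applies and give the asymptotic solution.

a=4, b=2, f(n)=35.
log_2(4) = 2 > 0.
Since f(n) = O(n^0) is polynomially smaller than n^2, Case 1 applies.
T(n) = Theta(n^2).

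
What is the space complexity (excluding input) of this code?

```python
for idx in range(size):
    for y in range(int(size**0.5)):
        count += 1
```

Space complexity: O(1).
Only a constant amount of auxiliary storage is used; nothing grows with n.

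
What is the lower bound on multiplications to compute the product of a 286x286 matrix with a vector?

A 286x286 matrix-vector product has 286 inner products of length 286. Output depends on all 286^2 = 81796 matrix entries. At least 81796 multiplications needed.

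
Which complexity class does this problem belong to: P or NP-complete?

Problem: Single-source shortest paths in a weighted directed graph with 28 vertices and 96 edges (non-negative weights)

This problem is in P: Dijkstra's algorithm runs in O((V+E) log V).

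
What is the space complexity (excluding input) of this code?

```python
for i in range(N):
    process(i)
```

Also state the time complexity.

Space complexity: O(1).
Only a constant amount of auxiliary storage is used; nothing grows with n.
Time complexity: O(n).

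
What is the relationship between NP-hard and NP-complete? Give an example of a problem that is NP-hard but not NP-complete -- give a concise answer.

NP-hard: at least as hard as any NP problem (but need not be in NP). NP-complete = NP-hard intersection NP. The Halting Problem is NP-hard but undecidable (not in NP). The optimization version of TSP is NP-hard but not a decision problem.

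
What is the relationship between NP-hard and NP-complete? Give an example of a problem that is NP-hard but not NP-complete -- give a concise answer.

NP-hard: at least as hard as any NP problem (but need not be in NP). NP-complete = NP-hard intersection NP. The Halting Problem is NP-hard but undecidable (not in NP). The optimization version of TSP is NP-hard but not a decision problem.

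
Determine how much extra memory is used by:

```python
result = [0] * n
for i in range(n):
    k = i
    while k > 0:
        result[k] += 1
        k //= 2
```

Space complexity: O(n).
Auxiliary storage grows linearly with the input size n in the worst case.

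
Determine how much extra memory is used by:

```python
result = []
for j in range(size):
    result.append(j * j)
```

Space complexity: O(n).
Auxiliary storage grows linearly with the input size n in the worst case.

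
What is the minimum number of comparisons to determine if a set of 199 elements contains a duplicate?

Determining if 199 elements are all distinct requires Omega(n log n) comparisons in the comparison model. This follows from the element distinctness lower bound.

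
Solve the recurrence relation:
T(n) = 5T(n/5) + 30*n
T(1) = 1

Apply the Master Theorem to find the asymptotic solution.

a=5, b=5, f(n)=30*n. log_5(5) = 1. Case 2: T(n) = O(n log n).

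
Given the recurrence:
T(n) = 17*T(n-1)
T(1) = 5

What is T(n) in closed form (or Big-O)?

Each step multiplies by 17. T(n) = T(1)*17^(n-1) = 5*17^(n-1).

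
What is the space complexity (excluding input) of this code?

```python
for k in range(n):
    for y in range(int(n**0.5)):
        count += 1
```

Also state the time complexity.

Space complexity: O(1).
Only a constant amount of auxiliary storage is used; nothing grows with n.
Time complexity: O(n * sqrt(n)).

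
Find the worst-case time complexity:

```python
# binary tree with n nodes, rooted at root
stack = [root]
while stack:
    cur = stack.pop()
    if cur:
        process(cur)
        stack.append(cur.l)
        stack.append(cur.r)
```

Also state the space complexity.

Time complexity: O(n).
Space complexity: O(n).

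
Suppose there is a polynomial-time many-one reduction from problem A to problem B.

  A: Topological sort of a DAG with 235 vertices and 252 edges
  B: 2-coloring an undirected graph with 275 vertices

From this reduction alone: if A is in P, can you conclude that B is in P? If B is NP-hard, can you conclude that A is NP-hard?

A poly-time reduction A <=_p B transfers tractability DOWN (B easy => A easy) and hardness UP (A hard => B hard), not the reverse.
From A in P, the reduction alone does NOT give B in P: any problem in P trivially reduces to SAT, yet SAT is not known to be in P.
From B NP-hard, the reduction alone does NOT give A NP-hard: again, easy problems reduce to hard ones.
(Here in fact A is P and B is P.)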